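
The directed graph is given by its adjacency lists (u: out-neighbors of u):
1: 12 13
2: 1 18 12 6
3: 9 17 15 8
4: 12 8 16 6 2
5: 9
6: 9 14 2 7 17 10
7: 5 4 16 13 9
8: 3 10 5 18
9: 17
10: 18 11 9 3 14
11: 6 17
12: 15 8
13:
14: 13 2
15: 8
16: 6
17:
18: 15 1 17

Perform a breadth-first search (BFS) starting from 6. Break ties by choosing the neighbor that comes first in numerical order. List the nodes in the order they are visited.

6, 2, 7, 9, 10, 14, 17, 1, 12, 18, 4, 5, 13, 16, 3, 11, 8, 15

Visit 6; enqueue 2, 7, 9, 10, 14, 17 → queue [2, 7, 9, 10, 14, 17]
Visit 2; enqueue 1, 12, 18 → queue [7, 9, 10, 14, 17, 1, 12, 18]
Visit 7; enqueue 4, 5, 13, 16 → queue [9, 10, 14, 17, 1, 12, 18, 4, 5, 13, 16]
Visit 9 → queue [10, 14, 17, 1, 12, 18, 4, 5, 13, 16]
Visit 10; enqueue 3, 11 → queue [14, 17, 1, 12, 18, 4, 5, 13, 16, 3, 11]
Visit 14 → queue [17, 1, 12, 18, 4, 5, 13, 16, 3, 11]
Visit 17 → queue [1, 12, 18, 4, 5, 13, 16, 3, 11]
Visit 1 → queue [12, 18, 4, 5, 13, 16, 3, 11]
Visit 12; enqueue 8, 15 → queue [18, 4, 5, 13, 16, 3, 11, 8, 15]
Visit 18 → queue [4, 5, 13, 16, 3, 11, 8, 15]
Visit 4 → queue [5, 13, 16, 3, 11, 8, 15]
Visit 5 → queue [13, 16, 3, 11, 8, 15]
Visit 13 → queue [16, 3, 11, 8, 15]
Visit 16 → queue [3, 11, 8, 15]
Visit 3 → queue [11, 8, 15]
Visit 11 → queue [8, 15]
Visit 8 → queue [15]
Visit 15 → queue []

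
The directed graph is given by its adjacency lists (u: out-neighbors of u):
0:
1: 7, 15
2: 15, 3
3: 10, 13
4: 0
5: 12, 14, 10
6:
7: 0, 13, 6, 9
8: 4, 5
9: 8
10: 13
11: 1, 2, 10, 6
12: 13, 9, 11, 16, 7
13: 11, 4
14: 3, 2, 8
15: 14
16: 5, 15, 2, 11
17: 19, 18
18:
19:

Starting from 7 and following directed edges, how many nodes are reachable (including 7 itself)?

BFS from 7 visits: 7, 0, 13, 6, 9, 11, 4, 8, 1, 2, 10, 5, 15, 3, 12, 14, 16
Reachable nodes: 17 of 20 total.

17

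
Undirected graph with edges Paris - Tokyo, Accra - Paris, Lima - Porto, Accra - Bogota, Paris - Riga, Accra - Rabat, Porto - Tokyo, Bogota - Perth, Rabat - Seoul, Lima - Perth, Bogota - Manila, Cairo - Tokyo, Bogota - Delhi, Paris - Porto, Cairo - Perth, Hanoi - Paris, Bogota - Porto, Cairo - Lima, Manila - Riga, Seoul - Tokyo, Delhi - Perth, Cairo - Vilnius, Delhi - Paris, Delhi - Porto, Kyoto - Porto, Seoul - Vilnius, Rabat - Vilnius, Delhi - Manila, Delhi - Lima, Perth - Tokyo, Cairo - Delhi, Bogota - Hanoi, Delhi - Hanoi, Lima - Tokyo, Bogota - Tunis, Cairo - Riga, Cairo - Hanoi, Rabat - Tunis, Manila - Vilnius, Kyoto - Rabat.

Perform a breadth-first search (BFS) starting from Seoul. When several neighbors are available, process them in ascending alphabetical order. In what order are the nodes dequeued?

Visit Seoul; enqueue Rabat, Tokyo, Vilnius → queue [Rabat, Tokyo, Vilnius]
Visit Rabat; enqueue Accra, Kyoto, Tunis → queue [Tokyo, Vilnius, Accra, Kyoto, Tunis]
Visit Tokyo; enqueue Cairo, Lima, Paris, Perth, Porto → queue [Vilnius, Accra, Kyoto, Tunis, Cairo, Lima, Paris, Perth, Porto]
Visit Vilnius; enqueue Manila → queue [Accra, Kyoto, Tunis, Cairo, Lima, Paris, Perth, Porto, Manila]
Visit Accra; enqueue Bogota → queue [Kyoto, Tunis, Cairo, Lima, Paris, Perth, Porto, Manila, Bogota]
Visit Kyoto → queue [Tunis, Cairo, Lima, Paris, Perth, Porto, Manila, Bogota]
Visit Tunis → queue [Cairo, Lima, Paris, Perth, Porto, Manila, Bogota]
Visit Cairo; enqueue Delhi, Hanoi, Riga → queue [Lima, Paris, Perth, Porto, Manila, Bogota, Delhi, Hanoi, Riga]
Visit Lima → queue [Paris, Perth, Porto, Manila, Bogota, Delhi, Hanoi, Riga]
Visit Paris → queue [Perth, Porto, Manila, Bogota, Delhi, Hanoi, Riga]
Visit Perth → queue [Porto, Manila, Bogota, Delhi, Hanoi, Riga]
Visit Porto → queue [Manila, Bogota, Delhi, Hanoi, Riga]
Visit Manila → queue [Bogota, Delhi, Hanoi, Riga]
Visit Bogota → queue [Delhi, Hanoi, Riga]
Visit Delhi → queue [Hanoi, Riga]
Visit Hanoi → queue [Riga]
Visit Riga → queue []

Seoul, Rabat, Tokyo, Vilnius, Accra, Kyoto, Tunis, Cairo, Lima, Paris, Perth, Porto, Manila, Bogota, Delhi, Hanoi, Riga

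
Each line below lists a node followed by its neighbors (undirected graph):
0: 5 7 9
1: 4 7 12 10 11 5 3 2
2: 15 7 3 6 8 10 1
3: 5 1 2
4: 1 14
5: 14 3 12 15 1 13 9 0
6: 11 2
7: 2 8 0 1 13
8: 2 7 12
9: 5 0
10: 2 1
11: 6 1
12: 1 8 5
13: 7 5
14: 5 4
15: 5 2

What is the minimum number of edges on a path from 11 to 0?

3

Level 0: 11
Level 1: 1, 6
Level 2: 2, 3, 4, 5, 7, 10, 12
Level 3: 0, 8, 9, 13, 14, 15
0 first appears at level 3.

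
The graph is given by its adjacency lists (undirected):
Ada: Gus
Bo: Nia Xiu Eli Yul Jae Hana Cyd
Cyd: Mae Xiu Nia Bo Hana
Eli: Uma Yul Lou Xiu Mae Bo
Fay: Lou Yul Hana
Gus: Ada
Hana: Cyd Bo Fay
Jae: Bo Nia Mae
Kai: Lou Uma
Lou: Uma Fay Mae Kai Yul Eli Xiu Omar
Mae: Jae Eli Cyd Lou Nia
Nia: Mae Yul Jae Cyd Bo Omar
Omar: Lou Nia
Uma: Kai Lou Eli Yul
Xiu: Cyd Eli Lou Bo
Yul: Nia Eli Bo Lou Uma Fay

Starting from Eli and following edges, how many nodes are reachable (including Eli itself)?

BFS from Eli visits: Eli, Uma, Yul, Lou, Xiu, Mae, Bo, Kai, Nia, Fay, Omar, Cyd, Jae, Hana
Reachable nodes: 14 of 16 total.

14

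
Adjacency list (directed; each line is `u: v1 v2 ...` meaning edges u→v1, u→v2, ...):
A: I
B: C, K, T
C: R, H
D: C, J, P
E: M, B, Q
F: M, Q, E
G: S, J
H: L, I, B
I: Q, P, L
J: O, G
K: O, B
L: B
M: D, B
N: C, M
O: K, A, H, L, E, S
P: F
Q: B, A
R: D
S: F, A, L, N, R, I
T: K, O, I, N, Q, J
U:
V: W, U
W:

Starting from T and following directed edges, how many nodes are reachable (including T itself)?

20

BFS from T visits: T, Q, O, N, K, J, I, B, A, S, L, H, E, M, C, G, P, R, F, D
Reachable nodes: 20 of 23 total.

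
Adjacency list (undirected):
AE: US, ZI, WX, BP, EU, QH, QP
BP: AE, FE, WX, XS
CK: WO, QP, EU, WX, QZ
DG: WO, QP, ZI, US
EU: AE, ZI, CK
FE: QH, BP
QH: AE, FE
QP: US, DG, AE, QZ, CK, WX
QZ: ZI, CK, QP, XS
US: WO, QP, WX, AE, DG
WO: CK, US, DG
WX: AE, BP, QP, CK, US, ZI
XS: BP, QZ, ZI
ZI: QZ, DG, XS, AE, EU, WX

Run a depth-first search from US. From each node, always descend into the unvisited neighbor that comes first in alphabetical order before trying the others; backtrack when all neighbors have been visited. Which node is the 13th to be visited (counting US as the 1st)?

Visit US
US → AE
AE → BP
BP → FE
FE → QH
BP → WX
WX → CK
CK → EU
EU → ZI
ZI → DG
DG → QP
QP → QZ
QZ → XS
DG → WO

Visit order: US, AE, BP, FE, QH, WX, CK, EU, ZI, DG, QP, QZ, XS, WO

XS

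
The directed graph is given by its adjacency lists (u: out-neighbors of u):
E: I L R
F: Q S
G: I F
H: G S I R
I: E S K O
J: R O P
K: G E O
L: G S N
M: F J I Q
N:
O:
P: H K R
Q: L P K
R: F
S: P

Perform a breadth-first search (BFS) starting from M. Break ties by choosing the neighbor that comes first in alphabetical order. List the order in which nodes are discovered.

Visit M; enqueue F, I, J, Q → queue [F, I, J, Q]
Visit F; enqueue S → queue [I, J, Q, S]
Visit I; enqueue E, K, O → queue [J, Q, S, E, K, O]
Visit J; enqueue P, R → queue [Q, S, E, K, O, P, R]
Visit Q; enqueue L → queue [S, E, K, O, P, R, L]
Visit S → queue [E, K, O, P, R, L]
Visit E → queue [K, O, P, R, L]
Visit K; enqueue G → queue [O, P, R, L, G]
Visit O → queue [P, R, L, G]
Visit P; enqueue H → queue [R, L, G, H]
Visit R → queue [L, G, H]
Visit L; enqueue N → queue [G, H, N]
Visit G → queue [H, N]
Visit H → queue [N]
Visit N → queue []

M → F → I → J → Q → S → E → K → O → P → R → L → G → H → N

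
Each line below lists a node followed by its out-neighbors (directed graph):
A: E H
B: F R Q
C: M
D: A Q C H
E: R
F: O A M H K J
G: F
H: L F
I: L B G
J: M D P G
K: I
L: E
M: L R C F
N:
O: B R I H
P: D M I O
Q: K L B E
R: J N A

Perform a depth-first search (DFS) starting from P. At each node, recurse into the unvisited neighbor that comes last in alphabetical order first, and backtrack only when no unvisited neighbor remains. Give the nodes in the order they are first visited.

Visit P
P → O
O → R
R → N
R → J
J → M
M → L
L → E
M → F
F → K
K → I
I → G
I → B
B → Q
F → H
F → A
M → C
J → D

P -> O -> R -> N -> J -> M -> L -> E -> F -> K -> I -> G -> B -> Q -> H -> A -> C -> D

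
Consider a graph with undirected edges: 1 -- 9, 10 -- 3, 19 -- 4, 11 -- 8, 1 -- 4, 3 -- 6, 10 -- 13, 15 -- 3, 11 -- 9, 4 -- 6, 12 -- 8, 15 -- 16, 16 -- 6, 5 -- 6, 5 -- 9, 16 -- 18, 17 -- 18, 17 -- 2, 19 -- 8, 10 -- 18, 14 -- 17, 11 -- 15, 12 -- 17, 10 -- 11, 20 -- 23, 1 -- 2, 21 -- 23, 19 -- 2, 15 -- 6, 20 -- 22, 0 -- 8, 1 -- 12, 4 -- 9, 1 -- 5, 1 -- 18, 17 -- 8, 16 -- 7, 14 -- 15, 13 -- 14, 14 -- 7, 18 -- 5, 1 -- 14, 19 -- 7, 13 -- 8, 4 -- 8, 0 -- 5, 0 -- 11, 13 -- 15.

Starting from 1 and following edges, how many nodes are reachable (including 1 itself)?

20

BFS from 1 visits: 1, 2, 4, 5, 9, 12, 14, 18, 17, 19, 6, 8, 0, 11, 7, 13, 15, 10, 16, 3
Reachable nodes: 20 of 24 total.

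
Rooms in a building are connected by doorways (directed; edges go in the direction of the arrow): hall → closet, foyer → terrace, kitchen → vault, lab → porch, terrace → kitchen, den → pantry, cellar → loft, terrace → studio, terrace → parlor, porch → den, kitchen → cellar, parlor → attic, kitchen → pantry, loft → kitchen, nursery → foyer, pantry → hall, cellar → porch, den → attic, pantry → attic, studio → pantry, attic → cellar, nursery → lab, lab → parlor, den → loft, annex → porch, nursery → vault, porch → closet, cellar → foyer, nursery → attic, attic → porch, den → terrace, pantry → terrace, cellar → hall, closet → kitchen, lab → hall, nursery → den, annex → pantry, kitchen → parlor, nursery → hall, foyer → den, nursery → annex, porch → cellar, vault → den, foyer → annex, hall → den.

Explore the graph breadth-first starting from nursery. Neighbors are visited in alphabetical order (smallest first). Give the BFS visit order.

Visit nursery; enqueue annex, attic, den, foyer, hall, lab, vault → queue [annex, attic, den, foyer, hall, lab, vault]
Visit annex; enqueue pantry, porch → queue [attic, den, foyer, hall, lab, vault, pantry, porch]
Visit attic; enqueue cellar → queue [den, foyer, hall, lab, vault, pantry, porch, cellar]
Visit den; enqueue loft, terrace → queue [foyer, hall, lab, vault, pantry, porch, cellar, loft, terrace]
Visit foyer → queue [hall, lab, vault, pantry, porch, cellar, loft, terrace]
Visit hall; enqueue closet → queue [lab, vault, pantry, porch, cellar, loft, terrace, closet]
Visit lab; enqueue parlor → queue [vault, pantry, porch, cellar, loft, terrace, closet, parlor]
Visit vault → queue [pantry, porch, cellar, loft, terrace, closet, parlor]
Visit pantry → queue [porch, cellar, loft, terrace, closet, parlor]
Visit porch → queue [cellar, loft, terrace, closet, parlor]
Visit cellar → queue [loft, terrace, closet, parlor]
Visit loft; enqueue kitchen → queue [terrace, closet, parlor, kitchen]
Visit terrace; enqueue studio → queue [closet, parlor, kitchen, studio]
Visit closet → queue [parlor, kitchen, studio]
Visit parlor → queue [kitchen, studio]
Visit kitchen → queue [studio]
Visit studio → queue []

nursery, annex, attic, den, foyer, hall, lab, vault, pantry, porch, cellar, loft, terrace, closet, parlor, kitchen, studio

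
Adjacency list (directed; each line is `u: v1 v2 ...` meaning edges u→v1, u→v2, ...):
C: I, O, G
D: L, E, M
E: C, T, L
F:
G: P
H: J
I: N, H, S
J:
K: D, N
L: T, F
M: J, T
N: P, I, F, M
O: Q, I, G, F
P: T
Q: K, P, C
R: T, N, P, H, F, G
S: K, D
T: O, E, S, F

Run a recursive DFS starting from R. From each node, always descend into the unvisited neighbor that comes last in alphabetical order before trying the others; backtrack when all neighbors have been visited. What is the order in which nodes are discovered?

Visit R
R → T
T → S
S → K
K → N
N → P
N → M
M → J
N → I
I → H
N → F
K → D
D → L
D → E
E → C
C → O
O → Q
O → G

R, T, S, K, N, P, M, J, I, H, F, D, L, E, C, O, Q, G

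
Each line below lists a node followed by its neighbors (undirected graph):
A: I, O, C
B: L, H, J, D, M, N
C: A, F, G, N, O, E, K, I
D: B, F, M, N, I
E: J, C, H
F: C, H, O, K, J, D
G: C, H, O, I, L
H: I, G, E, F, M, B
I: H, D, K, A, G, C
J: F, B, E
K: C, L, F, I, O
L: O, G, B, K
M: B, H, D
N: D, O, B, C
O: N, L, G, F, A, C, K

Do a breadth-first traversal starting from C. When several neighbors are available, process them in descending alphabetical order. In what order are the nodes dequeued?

C, O, N, K, I, G, F, E, A, L, D, B, H, J, M

Visit C; enqueue O, N, K, I, G, F, E, A → queue [O, N, K, I, G, F, E, A]
Visit O; enqueue L → queue [N, K, I, G, F, E, A, L]
Visit N; enqueue D, B → queue [K, I, G, F, E, A, L, D, B]
Visit K → queue [I, G, F, E, A, L, D, B]
Visit I; enqueue H → queue [G, F, E, A, L, D, B, H]
Visit G → queue [F, E, A, L, D, B, H]
Visit F; enqueue J → queue [E, A, L, D, B, H, J]
Visit E → queue [A, L, D, B, H, J]
Visit A → queue [L, D, B, H, J]
Visit L → queue [D, B, H, J]
Visit D; enqueue M → queue [B, H, J, M]
Visit B → queue [H, J, M]
Visit H → queue [J, M]
Visit J → queue [M]
Visit M → queue []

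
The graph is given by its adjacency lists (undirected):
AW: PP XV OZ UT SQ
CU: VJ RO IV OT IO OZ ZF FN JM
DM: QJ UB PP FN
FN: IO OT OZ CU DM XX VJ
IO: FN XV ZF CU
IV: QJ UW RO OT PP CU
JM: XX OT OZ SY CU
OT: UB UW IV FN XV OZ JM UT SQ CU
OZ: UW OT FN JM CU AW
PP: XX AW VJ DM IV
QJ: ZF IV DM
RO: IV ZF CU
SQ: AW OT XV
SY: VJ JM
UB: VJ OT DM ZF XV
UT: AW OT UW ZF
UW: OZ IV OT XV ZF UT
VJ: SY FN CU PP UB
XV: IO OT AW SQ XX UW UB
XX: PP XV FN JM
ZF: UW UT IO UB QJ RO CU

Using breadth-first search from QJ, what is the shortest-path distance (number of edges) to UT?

2

Level 0: QJ
Level 1: DM, IV, ZF
Level 2: CU, FN, IO, OT, PP, RO, UB, UT, UW
Level 3: AW, JM, OZ, SQ, VJ, XV, XX
Level 4: SY
UT first appears at level 2.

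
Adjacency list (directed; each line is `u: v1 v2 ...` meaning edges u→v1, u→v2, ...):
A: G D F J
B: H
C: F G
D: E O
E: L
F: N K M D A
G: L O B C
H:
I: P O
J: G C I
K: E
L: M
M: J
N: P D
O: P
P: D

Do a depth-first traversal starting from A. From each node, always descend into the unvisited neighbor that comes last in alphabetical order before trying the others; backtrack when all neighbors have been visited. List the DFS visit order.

A J I P D O E L M G C F N K B H

Visit A
A → J
J → I
I → P
P → D
D → O
D → E
E → L
L → M
J → G
G → C
C → F
F → N
F → K
G → B
B → H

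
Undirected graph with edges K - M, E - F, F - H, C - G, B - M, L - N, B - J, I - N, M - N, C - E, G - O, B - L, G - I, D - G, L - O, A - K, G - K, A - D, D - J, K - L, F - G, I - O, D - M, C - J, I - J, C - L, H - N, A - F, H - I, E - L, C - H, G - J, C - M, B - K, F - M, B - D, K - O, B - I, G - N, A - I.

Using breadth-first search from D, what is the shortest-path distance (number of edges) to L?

2

Level 0: D
Level 1: A, B, G, J, M
Level 2: C, F, I, K, L, N, O
Level 3: E, H
L first appears at level 2.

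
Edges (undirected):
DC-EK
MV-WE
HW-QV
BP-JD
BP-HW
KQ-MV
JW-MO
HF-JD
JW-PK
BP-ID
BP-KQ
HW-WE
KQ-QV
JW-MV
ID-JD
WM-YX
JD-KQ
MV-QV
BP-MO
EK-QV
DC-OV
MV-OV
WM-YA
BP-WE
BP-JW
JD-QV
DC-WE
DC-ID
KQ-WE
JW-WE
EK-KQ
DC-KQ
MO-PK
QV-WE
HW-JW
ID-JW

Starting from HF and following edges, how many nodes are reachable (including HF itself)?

BFS from HF visits: HF, JD, QV, KQ, ID, BP, WE, MV, HW, EK, DC, JW, MO, OV, PK
Reachable nodes: 15 of 18 total.

15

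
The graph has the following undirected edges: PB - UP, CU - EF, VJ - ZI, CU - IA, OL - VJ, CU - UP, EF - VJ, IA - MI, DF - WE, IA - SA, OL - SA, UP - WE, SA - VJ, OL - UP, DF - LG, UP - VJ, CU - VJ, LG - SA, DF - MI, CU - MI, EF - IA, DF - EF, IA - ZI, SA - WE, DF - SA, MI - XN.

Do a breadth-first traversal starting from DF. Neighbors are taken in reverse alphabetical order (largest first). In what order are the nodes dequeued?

DF → WE → SA → MI → LG → EF → UP → VJ → OL → IA → XN → CU → PB → ZI

Visit DF; enqueue WE, SA, MI, LG, EF → queue [WE, SA, MI, LG, EF]
Visit WE; enqueue UP → queue [SA, MI, LG, EF, UP]
Visit SA; enqueue VJ, OL, IA → queue [MI, LG, EF, UP, VJ, OL, IA]
Visit MI; enqueue XN, CU → queue [LG, EF, UP, VJ, OL, IA, XN, CU]
Visit LG → queue [EF, UP, VJ, OL, IA, XN, CU]
Visit EF → queue [UP, VJ, OL, IA, XN, CU]
Visit UP; enqueue PB → queue [VJ, OL, IA, XN, CU, PB]
Visit VJ; enqueue ZI → queue [OL, IA, XN, CU, PB, ZI]
Visit OL → queue [IA, XN, CU, PB, ZI]
Visit IA → queue [XN, CU, PB, ZI]
Visit XN → queue [CU, PB, ZI]
Visit CU → queue [PB, ZI]
Visit PB → queue [ZI]
Visit ZI → queue []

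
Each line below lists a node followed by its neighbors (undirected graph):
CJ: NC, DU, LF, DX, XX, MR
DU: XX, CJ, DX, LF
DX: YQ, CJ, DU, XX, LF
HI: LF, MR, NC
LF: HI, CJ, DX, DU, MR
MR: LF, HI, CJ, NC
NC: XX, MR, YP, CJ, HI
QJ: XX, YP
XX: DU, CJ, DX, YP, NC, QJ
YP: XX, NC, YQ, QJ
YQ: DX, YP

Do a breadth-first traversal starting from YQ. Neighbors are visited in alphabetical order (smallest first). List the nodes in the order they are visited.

YQ, DX, YP, CJ, DU, LF, XX, NC, QJ, MR, HI

Visit YQ; enqueue DX, YP → queue [DX, YP]
Visit DX; enqueue CJ, DU, LF, XX → queue [YP, CJ, DU, LF, XX]
Visit YP; enqueue NC, QJ → queue [CJ, DU, LF, XX, NC, QJ]
Visit CJ; enqueue MR → queue [DU, LF, XX, NC, QJ, MR]
Visit DU → queue [LF, XX, NC, QJ, MR]
Visit LF; enqueue HI → queue [XX, NC, QJ, MR, HI]
Visit XX → queue [NC, QJ, MR, HI]
Visit NC → queue [QJ, MR, HI]
Visit QJ → queue [MR, HI]
Visit MR → queue [HI]
Visit HI → queue []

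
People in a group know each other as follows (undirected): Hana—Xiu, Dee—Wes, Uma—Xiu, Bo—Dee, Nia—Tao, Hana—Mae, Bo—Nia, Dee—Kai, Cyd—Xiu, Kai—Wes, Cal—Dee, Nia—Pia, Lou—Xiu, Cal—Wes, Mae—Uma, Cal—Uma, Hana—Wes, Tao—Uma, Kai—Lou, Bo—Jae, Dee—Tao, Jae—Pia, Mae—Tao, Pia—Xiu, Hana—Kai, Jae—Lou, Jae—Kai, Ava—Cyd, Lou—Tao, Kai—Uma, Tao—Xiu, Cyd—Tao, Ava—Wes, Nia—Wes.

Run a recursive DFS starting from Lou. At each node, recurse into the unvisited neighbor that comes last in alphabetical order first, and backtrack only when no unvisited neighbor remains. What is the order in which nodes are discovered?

Visit Lou
Lou → Xiu
Xiu → Uma
Uma → Tao
Tao → Nia
Nia → Wes
Wes → Kai
Kai → Jae
Jae → Pia
Jae → Bo
Bo → Dee
Dee → Cal
Kai → Hana
Hana → Mae
Wes → Ava
Ava → Cyd

Lou → Xiu → Uma → Tao → Nia → Wes → Kai → Jae → Pia → Bo → Dee → Cal → Hana → Mae → Ava → Cyd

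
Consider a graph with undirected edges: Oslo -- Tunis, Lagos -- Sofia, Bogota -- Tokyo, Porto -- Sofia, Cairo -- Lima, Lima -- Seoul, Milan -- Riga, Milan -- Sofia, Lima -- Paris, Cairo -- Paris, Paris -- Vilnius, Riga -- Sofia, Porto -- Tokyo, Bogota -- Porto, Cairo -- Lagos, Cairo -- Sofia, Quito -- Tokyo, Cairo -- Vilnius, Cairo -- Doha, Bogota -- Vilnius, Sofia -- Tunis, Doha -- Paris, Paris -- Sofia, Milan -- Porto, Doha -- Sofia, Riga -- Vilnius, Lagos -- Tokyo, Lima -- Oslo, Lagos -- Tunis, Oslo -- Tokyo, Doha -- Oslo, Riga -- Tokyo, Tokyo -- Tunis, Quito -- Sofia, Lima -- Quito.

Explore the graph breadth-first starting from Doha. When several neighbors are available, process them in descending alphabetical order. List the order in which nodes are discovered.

Visit Doha; enqueue Sofia, Paris, Oslo, Cairo → queue [Sofia, Paris, Oslo, Cairo]
Visit Sofia; enqueue Tunis, Riga, Quito, Porto, Milan, Lagos → queue [Paris, Oslo, Cairo, Tunis, Riga, Quito, Porto, Milan, Lagos]
Visit Paris; enqueue Vilnius, Lima → queue [Oslo, Cairo, Tunis, Riga, Quito, Porto, Milan, Lagos, Vilnius, Lima]
Visit Oslo; enqueue Tokyo → queue [Cairo, Tunis, Riga, Quito, Porto, Milan, Lagos, Vilnius, Lima, Tokyo]
Visit Cairo → queue [Tunis, Riga, Quito, Porto, Milan, Lagos, Vilnius, Lima, Tokyo]
Visit Tunis → queue [Riga, Quito, Porto, Milan, Lagos, Vilnius, Lima, Tokyo]
Visit Riga → queue [Quito, Porto, Milan, Lagos, Vilnius, Lima, Tokyo]
Visit Quito → queue [Porto, Milan, Lagos, Vilnius, Lima, Tokyo]
Visit Porto; enqueue Bogota → queue [Milan, Lagos, Vilnius, Lima, Tokyo, Bogota]
Visit Milan → queue [Lagos, Vilnius, Lima, Tokyo, Bogota]
Visit Lagos → queue [Vilnius, Lima, Tokyo, Bogota]
Visit Vilnius → queue [Lima, Tokyo, Bogota]
Visit Lima; enqueue Seoul → queue [Tokyo, Bogota, Seoul]
Visit Tokyo → queue [Bogota, Seoul]
Visit Bogota → queue [Seoul]
Visit Seoul → queue []

Doha, Sofia, Paris, Oslo, Cairo, Tunis, Riga, Quito, Porto, Milan, Lagos, Vilnius, Lima, Tokyo, Bogota, Seoul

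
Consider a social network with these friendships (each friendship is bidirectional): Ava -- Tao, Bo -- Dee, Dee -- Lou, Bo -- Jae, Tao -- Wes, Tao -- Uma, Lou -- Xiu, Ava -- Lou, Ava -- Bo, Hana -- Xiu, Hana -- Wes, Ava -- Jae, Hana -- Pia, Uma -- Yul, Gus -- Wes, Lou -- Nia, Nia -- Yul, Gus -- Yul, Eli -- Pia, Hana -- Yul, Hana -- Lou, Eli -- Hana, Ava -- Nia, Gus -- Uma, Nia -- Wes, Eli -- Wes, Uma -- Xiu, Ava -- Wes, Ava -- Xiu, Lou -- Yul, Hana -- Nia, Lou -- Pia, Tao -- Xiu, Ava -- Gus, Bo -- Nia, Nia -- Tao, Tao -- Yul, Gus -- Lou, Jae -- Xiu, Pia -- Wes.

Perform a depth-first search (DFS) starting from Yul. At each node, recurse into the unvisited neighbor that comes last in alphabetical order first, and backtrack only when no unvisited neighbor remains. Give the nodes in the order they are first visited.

Yul -> Uma -> Xiu -> Tao -> Wes -> Pia -> Lou -> Nia -> Hana -> Eli -> Bo -> Jae -> Ava -> Gus -> Dee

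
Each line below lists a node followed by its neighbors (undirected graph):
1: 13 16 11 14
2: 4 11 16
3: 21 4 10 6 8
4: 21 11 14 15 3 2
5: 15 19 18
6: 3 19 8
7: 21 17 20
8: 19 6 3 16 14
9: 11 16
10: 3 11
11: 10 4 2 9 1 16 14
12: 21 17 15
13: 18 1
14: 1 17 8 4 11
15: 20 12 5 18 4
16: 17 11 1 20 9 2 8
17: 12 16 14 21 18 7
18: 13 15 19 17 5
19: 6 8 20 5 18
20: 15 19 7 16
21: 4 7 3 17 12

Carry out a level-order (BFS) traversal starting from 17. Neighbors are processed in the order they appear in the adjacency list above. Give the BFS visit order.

Visit 17; enqueue 12, 16, 14, 21, 18, 7 → queue [12, 16, 14, 21, 18, 7]
Visit 12; enqueue 15 → queue [16, 14, 21, 18, 7, 15]
Visit 16; enqueue 11, 1, 20, 9, 2, 8 → queue [14, 21, 18, 7, 15, 11, 1, 20, 9, 2, 8]
Visit 14; enqueue 4 → queue [21, 18, 7, 15, 11, 1, 20, 9, 2, 8, 4]
Visit 21; enqueue 3 → queue [18, 7, 15, 11, 1, 20, 9, 2, 8, 4, 3]
Visit 18; enqueue 13, 19, 5 → queue [7, 15, 11, 1, 20, 9, 2, 8, 4, 3, 13, 19, 5]
Visit 7 → queue [15, 11, 1, 20, 9, 2, 8, 4, 3, 13, 19, 5]
Visit 15 → queue [11, 1, 20, 9, 2, 8, 4, 3, 13, 19, 5]
Visit 11; enqueue 10 → queue [1, 20, 9, 2, 8, 4, 3, 13, 19, 5, 10]
Visit 1 → queue [20, 9, 2, 8, 4, 3, 13, 19, 5, 10]
Visit 20 → queue [9, 2, 8, 4, 3, 13, 19, 5, 10]
Visit 9 → queue [2, 8, 4, 3, 13, 19, 5, 10]
Visit 2 → queue [8, 4, 3, 13, 19, 5, 10]
Visit 8; enqueue 6 → queue [4, 3, 13, 19, 5, 10, 6]
Visit 4 → queue [3, 13, 19, 5, 10, 6]
Visit 3 → queue [13, 19, 5, 10, 6]
Visit 13 → queue [19, 5, 10, 6]
Visit 19 → queue [5, 10, 6]
Visit 5 → queue [10, 6]
Visit 10 → queue [6]
Visit 6 → queue []

17, 12, 16, 14, 21, 18, 7, 15, 11, 1, 20, 9, 2, 8, 4, 3, 13, 19, 5, 10, 6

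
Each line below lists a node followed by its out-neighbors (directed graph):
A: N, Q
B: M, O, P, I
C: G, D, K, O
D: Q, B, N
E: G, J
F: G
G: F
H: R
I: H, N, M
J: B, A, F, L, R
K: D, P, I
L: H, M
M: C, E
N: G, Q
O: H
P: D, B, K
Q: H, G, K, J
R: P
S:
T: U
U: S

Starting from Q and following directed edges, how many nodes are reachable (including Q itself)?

BFS from Q visits: Q, K, J, H, G, P, I, D, R, L, F, B, A, N, M, O, E, C
Reachable nodes: 18 of 21 total.

18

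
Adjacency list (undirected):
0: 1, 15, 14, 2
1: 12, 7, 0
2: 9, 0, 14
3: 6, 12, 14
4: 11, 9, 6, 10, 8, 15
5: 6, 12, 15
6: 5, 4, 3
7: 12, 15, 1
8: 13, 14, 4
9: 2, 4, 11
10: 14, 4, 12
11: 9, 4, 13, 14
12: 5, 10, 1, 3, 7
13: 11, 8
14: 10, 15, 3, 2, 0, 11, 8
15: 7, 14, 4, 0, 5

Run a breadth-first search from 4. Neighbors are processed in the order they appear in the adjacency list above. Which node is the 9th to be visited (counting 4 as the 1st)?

Visit 4; enqueue 11, 9, 6, 10, 8, 15 → queue [11, 9, 6, 10, 8, 15]
Visit 11; enqueue 13, 14 → queue [9, 6, 10, 8, 15, 13, 14]
Visit 9; enqueue 2 → queue [6, 10, 8, 15, 13, 14, 2]
Visit 6; enqueue 5, 3 → queue [10, 8, 15, 13, 14, 2, 5, 3]
Visit 10; enqueue 12 → queue [8, 15, 13, 14, 2, 5, 3, 12]
Visit 8 → queue [15, 13, 14, 2, 5, 3, 12]
Visit 15; enqueue 7, 0 → queue [13, 14, 2, 5, 3, 12, 7, 0]
Visit 13 → queue [14, 2, 5, 3, 12, 7, 0]
Visit 14 → queue [2, 5, 3, 12, 7, 0]
Visit 2 → queue [5, 3, 12, 7, 0]
Visit 5 → queue [3, 12, 7, 0]
Visit 3 → queue [12, 7, 0]
Visit 12; enqueue 1 → queue [7, 0, 1]
Visit 7 → queue [0, 1]
Visit 0 → queue [1]
Visit 1 → queue []

Visit order: 4, 11, 9, 6, 10, 8, 15, 13, 14, 2, 5, 3, 12, 7, 0, 1

14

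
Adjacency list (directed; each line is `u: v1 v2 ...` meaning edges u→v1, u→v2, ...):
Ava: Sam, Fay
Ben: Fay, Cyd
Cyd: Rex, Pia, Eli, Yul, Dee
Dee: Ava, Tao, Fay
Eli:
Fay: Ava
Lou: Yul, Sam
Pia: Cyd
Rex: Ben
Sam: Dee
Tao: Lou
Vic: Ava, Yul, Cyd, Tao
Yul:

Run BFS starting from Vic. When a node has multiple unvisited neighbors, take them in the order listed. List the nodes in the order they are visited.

Visit Vic; enqueue Ava, Yul, Cyd, Tao → queue [Ava, Yul, Cyd, Tao]
Visit Ava; enqueue Sam, Fay → queue [Yul, Cyd, Tao, Sam, Fay]
Visit Yul → queue [Cyd, Tao, Sam, Fay]
Visit Cyd; enqueue Rex, Pia, Eli, Dee → queue [Tao, Sam, Fay, Rex, Pia, Eli, Dee]
Visit Tao; enqueue Lou → queue [Sam, Fay, Rex, Pia, Eli, Dee, Lou]
Visit Sam → queue [Fay, Rex, Pia, Eli, Dee, Lou]
Visit Fay → queue [Rex, Pia, Eli, Dee, Lou]
Visit Rex; enqueue Ben → queue [Pia, Eli, Dee, Lou, Ben]
Visit Pia → queue [Eli, Dee, Lou, Ben]
Visit Eli → queue [Dee, Lou, Ben]
Visit Dee → queue [Lou, Ben]
Visit Lou → queue [Ben]
Visit Ben → queue []

Vic, Ava, Yul, Cyd, Tao, Sam, Fay, Rex, Pia, Eli, Dee, Lou, Ben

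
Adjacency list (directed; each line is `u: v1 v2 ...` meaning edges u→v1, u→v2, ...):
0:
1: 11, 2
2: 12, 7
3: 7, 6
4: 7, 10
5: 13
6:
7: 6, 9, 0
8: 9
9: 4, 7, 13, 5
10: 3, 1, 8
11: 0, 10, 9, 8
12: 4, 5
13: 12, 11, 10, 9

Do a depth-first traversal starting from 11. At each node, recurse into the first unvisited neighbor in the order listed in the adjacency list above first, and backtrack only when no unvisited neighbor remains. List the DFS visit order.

Visit 11
11 → 0
11 → 10
10 → 3
3 → 7
7 → 6
7 → 9
9 → 4
9 → 13
13 → 12
12 → 5
10 → 1
1 → 2
10 → 8

11 → 0 → 10 → 3 → 7 → 6 → 9 → 4 → 13 → 12 → 5 → 1 → 2 → 8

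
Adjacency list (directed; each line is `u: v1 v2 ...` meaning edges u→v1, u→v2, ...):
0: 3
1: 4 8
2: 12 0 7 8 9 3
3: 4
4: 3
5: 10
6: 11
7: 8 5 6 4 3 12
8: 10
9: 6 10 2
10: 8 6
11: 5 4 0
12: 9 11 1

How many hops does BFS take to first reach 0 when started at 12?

Level 0: 12
Level 1: 1, 9, 11
Level 2: 0, 2, 4, 5, 6, 8, 10
Level 3: 3, 7
0 first appears at level 2.

2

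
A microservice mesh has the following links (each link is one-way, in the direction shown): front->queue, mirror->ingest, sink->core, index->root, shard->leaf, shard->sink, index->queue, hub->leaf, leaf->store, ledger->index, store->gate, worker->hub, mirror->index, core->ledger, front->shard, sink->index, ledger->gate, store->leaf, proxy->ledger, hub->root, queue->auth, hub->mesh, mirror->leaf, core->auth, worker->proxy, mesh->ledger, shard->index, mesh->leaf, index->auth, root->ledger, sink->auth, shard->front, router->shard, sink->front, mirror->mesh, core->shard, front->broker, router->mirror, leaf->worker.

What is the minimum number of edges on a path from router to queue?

Level 0: router
Level 1: mirror, shard
Level 2: front, index, ingest, leaf, mesh, sink
Level 3: auth, broker, core, ledger, queue, root, store, worker
Level 4: gate, hub, proxy
queue first appears at level 3.

3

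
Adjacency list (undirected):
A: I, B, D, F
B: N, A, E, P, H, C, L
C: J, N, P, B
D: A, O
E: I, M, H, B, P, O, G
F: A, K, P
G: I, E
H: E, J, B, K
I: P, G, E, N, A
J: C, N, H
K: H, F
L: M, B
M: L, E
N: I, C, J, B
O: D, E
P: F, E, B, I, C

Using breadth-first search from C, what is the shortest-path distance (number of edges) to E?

Level 0: C
Level 1: B, J, N, P
Level 2: A, E, F, H, I, L
Level 3: D, G, K, M, O
E first appears at level 2.

2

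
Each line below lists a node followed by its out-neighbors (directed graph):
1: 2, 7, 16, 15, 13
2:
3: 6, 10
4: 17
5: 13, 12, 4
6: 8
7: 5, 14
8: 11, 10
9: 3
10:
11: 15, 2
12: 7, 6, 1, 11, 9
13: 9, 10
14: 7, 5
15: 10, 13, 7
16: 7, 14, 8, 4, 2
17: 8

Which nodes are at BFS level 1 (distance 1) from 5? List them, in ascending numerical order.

Level 0: 5
Level 1: 4, 12, 13
Level 2: 1, 6, 7, 9, 10, 11, 17
Level 3: 2, 3, 8, 14, 15, 16

4, 12, 13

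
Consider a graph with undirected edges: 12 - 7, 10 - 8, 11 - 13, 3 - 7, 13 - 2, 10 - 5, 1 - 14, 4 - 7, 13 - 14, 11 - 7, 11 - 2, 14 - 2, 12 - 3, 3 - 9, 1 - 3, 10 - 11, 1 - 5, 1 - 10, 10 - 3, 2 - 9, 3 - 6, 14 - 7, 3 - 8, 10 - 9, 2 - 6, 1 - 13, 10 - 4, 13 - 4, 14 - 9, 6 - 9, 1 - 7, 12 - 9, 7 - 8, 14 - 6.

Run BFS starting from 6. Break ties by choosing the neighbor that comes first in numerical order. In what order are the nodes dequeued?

6 → 2 → 3 → 9 → 14 → 11 → 13 → 1 → 7 → 8 → 10 → 12 → 4 → 5

Visit 6; enqueue 2, 3, 9, 14 → queue [2, 3, 9, 14]
Visit 2; enqueue 11, 13 → queue [3, 9, 14, 11, 13]
Visit 3; enqueue 1, 7, 8, 10, 12 → queue [9, 14, 11, 13, 1, 7, 8, 10, 12]
Visit 9 → queue [14, 11, 13, 1, 7, 8, 10, 12]
Visit 14 → queue [11, 13, 1, 7, 8, 10, 12]
Visit 11 → queue [13, 1, 7, 8, 10, 12]
Visit 13; enqueue 4 → queue [1, 7, 8, 10, 12, 4]
Visit 1; enqueue 5 → queue [7, 8, 10, 12, 4, 5]
Visit 7 → queue [8, 10, 12, 4, 5]
Visit 8 → queue [10, 12, 4, 5]
Visit 10 → queue [12, 4, 5]
Visit 12 → queue [4, 5]
Visit 4 → queue [5]
Visit 5 → queue []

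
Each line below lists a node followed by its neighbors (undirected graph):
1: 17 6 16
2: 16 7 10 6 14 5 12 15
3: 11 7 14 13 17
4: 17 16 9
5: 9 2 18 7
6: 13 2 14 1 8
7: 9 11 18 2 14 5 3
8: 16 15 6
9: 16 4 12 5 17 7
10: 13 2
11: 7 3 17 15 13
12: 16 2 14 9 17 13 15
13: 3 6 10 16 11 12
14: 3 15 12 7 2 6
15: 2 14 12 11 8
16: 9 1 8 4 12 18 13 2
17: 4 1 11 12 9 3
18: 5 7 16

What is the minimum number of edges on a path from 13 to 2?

2

Level 0: 13
Level 1: 3, 6, 10, 11, 12, 16
Level 2: 1, 2, 4, 7, 8, 9, 14, 15, 17, 18
Level 3: 5
2 first appears at level 2.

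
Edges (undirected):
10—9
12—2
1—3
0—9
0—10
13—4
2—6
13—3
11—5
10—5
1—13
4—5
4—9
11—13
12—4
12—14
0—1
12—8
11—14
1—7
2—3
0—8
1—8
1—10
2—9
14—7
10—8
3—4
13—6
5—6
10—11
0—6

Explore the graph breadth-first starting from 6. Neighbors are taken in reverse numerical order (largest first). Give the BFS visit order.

6, 13, 5, 2, 0, 11, 4, 3, 1, 10, 12, 9, 8, 14, 7

Visit 6; enqueue 13, 5, 2, 0 → queue [13, 5, 2, 0]
Visit 13; enqueue 11, 4, 3, 1 → queue [5, 2, 0, 11, 4, 3, 1]
Visit 5; enqueue 10 → queue [2, 0, 11, 4, 3, 1, 10]
Visit 2; enqueue 12, 9 → queue [0, 11, 4, 3, 1, 10, 12, 9]
Visit 0; enqueue 8 → queue [11, 4, 3, 1, 10, 12, 9, 8]
Visit 11; enqueue 14 → queue [4, 3, 1, 10, 12, 9, 8, 14]
Visit 4 → queue [3, 1, 10, 12, 9, 8, 14]
Visit 3 → queue [1, 10, 12, 9, 8, 14]
Visit 1; enqueue 7 → queue [10, 12, 9, 8, 14, 7]
Visit 10 → queue [12, 9, 8, 14, 7]
Visit 12 → queue [9, 8, 14, 7]
Visit 9 → queue [8, 14, 7]
Visit 8 → queue [14, 7]
Visit 14 → queue [7]
Visit 7 → queue []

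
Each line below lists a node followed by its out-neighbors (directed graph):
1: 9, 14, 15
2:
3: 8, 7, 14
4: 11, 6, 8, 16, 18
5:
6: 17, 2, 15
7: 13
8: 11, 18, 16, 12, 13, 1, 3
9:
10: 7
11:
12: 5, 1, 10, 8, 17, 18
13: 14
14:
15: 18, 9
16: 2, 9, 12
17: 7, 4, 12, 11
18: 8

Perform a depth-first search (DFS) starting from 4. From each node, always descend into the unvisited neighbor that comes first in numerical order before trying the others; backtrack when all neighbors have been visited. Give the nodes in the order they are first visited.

Visit 4
4 → 6
6 → 2
6 → 15
15 → 9
15 → 18
18 → 8
8 → 1
1 → 14
8 → 3
3 → 7
7 → 13
8 → 11
8 → 12
12 → 5
12 → 10
12 → 17
8 → 16

4, 6, 2, 15, 9, 18, 8, 1, 14, 3, 7, 13, 11, 12, 5, 10, 17, 16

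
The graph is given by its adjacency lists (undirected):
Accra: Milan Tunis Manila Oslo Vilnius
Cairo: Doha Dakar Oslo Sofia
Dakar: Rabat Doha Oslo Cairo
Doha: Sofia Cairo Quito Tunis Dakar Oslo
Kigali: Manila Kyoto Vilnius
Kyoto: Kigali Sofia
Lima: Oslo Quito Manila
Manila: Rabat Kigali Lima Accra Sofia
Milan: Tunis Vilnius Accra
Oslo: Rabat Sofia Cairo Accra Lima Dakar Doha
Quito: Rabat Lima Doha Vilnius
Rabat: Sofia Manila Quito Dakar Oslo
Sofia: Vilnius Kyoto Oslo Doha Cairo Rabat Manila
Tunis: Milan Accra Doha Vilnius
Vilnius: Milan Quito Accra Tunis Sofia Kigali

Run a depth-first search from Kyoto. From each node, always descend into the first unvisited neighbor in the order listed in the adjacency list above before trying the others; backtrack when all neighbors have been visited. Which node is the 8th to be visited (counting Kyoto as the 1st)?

Visit Kyoto
Kyoto → Kigali
Kigali → Manila
Manila → Rabat
Rabat → Sofia
Sofia → Vilnius
Vilnius → Milan
Milan → Tunis
Tunis → Accra
Accra → Oslo
Oslo → Cairo
Cairo → Doha
Doha → Quito
Quito → Lima
Doha → Dakar

Visit order: Kyoto, Kigali, Manila, Rabat, Sofia, Vilnius, Milan, Tunis, Accra, Oslo, Cairo, Doha, Quito, Lima, Dakar

Tunis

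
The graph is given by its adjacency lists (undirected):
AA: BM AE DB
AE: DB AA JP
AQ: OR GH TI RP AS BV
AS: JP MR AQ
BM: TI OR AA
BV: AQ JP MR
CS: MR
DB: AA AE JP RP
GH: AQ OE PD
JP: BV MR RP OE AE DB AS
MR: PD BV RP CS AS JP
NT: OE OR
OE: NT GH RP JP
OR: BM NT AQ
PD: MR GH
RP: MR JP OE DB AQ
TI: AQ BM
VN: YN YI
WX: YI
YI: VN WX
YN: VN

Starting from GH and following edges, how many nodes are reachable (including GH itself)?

17

BFS from GH visits: GH, AQ, OE, PD, OR, TI, RP, AS, BV, NT, JP, MR, BM, DB, AE, CS, AA
Reachable nodes: 17 of 21 total.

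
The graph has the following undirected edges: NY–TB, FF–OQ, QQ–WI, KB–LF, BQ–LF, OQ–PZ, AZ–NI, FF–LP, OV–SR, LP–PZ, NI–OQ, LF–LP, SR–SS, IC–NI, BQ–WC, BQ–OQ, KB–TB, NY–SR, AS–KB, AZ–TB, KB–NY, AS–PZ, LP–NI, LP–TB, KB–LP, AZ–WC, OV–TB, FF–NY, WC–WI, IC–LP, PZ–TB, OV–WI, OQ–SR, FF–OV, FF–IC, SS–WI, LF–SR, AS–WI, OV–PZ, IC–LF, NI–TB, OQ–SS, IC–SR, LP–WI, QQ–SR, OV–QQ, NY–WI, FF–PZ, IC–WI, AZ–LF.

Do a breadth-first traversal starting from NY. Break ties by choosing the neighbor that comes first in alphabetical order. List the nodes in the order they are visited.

Visit NY; enqueue FF, KB, SR, TB, WI → queue [FF, KB, SR, TB, WI]
Visit FF; enqueue IC, LP, OQ, OV, PZ → queue [KB, SR, TB, WI, IC, LP, OQ, OV, PZ]
Visit KB; enqueue AS, LF → queue [SR, TB, WI, IC, LP, OQ, OV, PZ, AS, LF]
Visit SR; enqueue QQ, SS → queue [TB, WI, IC, LP, OQ, OV, PZ, AS, LF, QQ, SS]
Visit TB; enqueue AZ, NI → queue [WI, IC, LP, OQ, OV, PZ, AS, LF, QQ, SS, AZ, NI]
Visit WI; enqueue WC → queue [IC, LP, OQ, OV, PZ, AS, LF, QQ, SS, AZ, NI, WC]
Visit IC → queue [LP, OQ, OV, PZ, AS, LF, QQ, SS, AZ, NI, WC]
Visit LP → queue [OQ, OV, PZ, AS, LF, QQ, SS, AZ, NI, WC]
Visit OQ; enqueue BQ → queue [OV, PZ, AS, LF, QQ, SS, AZ, NI, WC, BQ]
Visit OV → queue [PZ, AS, LF, QQ, SS, AZ, NI, WC, BQ]
Visit PZ → queue [AS, LF, QQ, SS, AZ, NI, WC, BQ]
Visit AS → queue [LF, QQ, SS, AZ, NI, WC, BQ]
Visit LF → queue [QQ, SS, AZ, NI, WC, BQ]
Visit QQ → queue [SS, AZ, NI, WC, BQ]
Visit SS → queue [AZ, NI, WC, BQ]
Visit AZ → queue [NI, WC, BQ]
Visit NI → queue [WC, BQ]
Visit WC → queue [BQ]
Visit BQ → queue []

NY -> FF -> KB -> SR -> TB -> WI -> IC -> LP -> OQ -> OV -> PZ -> AS -> LF -> QQ -> SS -> AZ -> NI -> WC -> BQ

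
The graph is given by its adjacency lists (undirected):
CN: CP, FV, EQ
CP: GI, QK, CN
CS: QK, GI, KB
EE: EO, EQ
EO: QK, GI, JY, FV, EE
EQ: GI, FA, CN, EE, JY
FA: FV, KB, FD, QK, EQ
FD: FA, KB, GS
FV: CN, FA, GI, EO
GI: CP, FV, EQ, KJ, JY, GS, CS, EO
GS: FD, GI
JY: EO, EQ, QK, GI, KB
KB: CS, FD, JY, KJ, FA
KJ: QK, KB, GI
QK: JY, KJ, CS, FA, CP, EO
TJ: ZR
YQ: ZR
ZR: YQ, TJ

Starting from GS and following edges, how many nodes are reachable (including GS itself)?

15

BFS from GS visits: GS, GI, FD, KJ, JY, FV, EQ, EO, CS, CP, KB, FA, QK, CN, EE
Reachable nodes: 15 of 18 total.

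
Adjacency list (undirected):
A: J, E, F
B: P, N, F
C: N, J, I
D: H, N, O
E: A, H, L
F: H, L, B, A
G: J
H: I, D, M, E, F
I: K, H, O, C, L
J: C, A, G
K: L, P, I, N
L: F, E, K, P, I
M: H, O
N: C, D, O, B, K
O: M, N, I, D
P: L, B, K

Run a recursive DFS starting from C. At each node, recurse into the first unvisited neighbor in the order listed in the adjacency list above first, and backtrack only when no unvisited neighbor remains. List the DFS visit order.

Visit C
C → N
N → D
D → H
H → I
I → K
K → L
L → F
F → B
B → P
F → A
A → J
J → G
A → E
I → O
O → M

C N D H I K L F B P A J G E O M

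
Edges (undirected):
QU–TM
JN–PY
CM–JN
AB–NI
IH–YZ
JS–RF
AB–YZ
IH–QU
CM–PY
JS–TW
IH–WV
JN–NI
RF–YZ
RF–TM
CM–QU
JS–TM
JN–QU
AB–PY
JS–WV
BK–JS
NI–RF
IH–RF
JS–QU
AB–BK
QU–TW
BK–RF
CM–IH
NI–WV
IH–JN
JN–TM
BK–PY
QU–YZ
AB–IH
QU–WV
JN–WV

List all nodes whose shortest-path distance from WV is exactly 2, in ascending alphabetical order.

AB, BK, CM, PY, RF, TM, TW, YZ

Level 0: WV
Level 1: IH, JN, JS, NI, QU
Level 2: AB, BK, CM, PY, RF, TM, TW, YZ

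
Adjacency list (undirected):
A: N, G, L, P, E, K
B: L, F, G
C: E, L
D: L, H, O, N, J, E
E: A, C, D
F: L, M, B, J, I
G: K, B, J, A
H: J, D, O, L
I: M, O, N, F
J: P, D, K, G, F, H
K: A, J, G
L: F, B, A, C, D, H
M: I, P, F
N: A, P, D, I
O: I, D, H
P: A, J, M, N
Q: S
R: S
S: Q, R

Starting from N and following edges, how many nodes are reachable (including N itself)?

16

BFS from N visits: N, A, D, I, P, E, G, K, L, H, J, O, F, M, C, B
Reachable nodes: 16 of 19 total.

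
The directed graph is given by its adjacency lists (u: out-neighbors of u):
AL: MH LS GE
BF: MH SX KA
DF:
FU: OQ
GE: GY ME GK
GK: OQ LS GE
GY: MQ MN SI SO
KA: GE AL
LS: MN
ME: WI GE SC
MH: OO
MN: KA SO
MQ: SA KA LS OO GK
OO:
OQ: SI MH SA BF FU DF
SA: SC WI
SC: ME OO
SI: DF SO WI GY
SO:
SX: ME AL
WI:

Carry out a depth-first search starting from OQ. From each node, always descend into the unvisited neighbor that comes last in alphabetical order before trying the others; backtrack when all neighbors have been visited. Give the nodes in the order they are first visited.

OQ -> SI -> WI -> SO -> GY -> MQ -> SA -> SC -> OO -> ME -> GE -> GK -> LS -> MN -> KA -> AL -> MH -> DF -> FU -> BF -> SX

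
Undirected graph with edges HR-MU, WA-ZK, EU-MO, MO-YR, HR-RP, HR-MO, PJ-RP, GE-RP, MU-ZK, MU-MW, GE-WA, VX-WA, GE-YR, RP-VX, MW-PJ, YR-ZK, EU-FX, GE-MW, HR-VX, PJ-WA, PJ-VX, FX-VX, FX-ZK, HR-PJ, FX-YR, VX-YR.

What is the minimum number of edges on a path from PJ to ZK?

2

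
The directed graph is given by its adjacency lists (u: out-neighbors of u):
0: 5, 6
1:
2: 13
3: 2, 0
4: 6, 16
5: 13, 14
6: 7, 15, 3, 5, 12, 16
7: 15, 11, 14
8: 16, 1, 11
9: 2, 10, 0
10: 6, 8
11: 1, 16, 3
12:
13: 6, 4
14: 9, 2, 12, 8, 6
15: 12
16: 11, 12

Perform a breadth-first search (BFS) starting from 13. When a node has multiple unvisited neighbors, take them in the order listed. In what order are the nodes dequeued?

13, 6, 4, 7, 15, 3, 5, 12, 16, 11, 14, 2, 0, 1, 9, 8, 10

Visit 13; enqueue 6, 4 → queue [6, 4]
Visit 6; enqueue 7, 15, 3, 5, 12, 16 → queue [4, 7, 15, 3, 5, 12, 16]
Visit 4 → queue [7, 15, 3, 5, 12, 16]
Visit 7; enqueue 11, 14 → queue [15, 3, 5, 12, 16, 11, 14]
Visit 15 → queue [3, 5, 12, 16, 11, 14]
Visit 3; enqueue 2, 0 → queue [5, 12, 16, 11, 14, 2, 0]
Visit 5 → queue [12, 16, 11, 14, 2, 0]
Visit 12 → queue [16, 11, 14, 2, 0]
Visit 16 → queue [11, 14, 2, 0]
Visit 11; enqueue 1 → queue [14, 2, 0, 1]
Visit 14; enqueue 9, 8 → queue [2, 0, 1, 9, 8]
Visit 2 → queue [0, 1, 9, 8]
Visit 0 → queue [1, 9, 8]
Visit 1 → queue [9, 8]
Visit 9; enqueue 10 → queue [8, 10]
Visit 8 → queue [10]
Visit 10 → queue []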